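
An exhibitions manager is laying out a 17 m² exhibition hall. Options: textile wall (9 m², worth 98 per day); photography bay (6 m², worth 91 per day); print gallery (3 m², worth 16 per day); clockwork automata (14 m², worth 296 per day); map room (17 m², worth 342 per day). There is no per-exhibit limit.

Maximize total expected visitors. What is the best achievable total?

342

By expected visitors per m²: clockwork automata 21.14, map room 20.12, photography bay 15.17, textile wall 10.89 lead.
Taking the top-ratio exhibits first gives print gallery + clockwork automata for 312 (17 m²).
Replace print gallery and clockwork automata with map room: the trade gains 30 net, giving 342 at 17 m².
Nothing else within 17 m² beats 342.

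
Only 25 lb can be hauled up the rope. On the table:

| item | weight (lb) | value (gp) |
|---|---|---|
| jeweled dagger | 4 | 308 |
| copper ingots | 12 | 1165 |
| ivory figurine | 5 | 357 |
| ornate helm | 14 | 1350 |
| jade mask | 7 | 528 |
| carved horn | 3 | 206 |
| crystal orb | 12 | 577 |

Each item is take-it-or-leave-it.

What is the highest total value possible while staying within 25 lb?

Ranking by ratio (value/lb): copper ingots 97.08, ornate helm 96.43, jeweled dagger 77.00.
Taking the top-ratio items first gives jeweled dagger + copper ingots + jade mask for 2001 (23 lb).
Dropping copper ingots frees 12 lb; slotting in ornate helm (14 lb) lifts the total to 2186 at 25 lb.

2186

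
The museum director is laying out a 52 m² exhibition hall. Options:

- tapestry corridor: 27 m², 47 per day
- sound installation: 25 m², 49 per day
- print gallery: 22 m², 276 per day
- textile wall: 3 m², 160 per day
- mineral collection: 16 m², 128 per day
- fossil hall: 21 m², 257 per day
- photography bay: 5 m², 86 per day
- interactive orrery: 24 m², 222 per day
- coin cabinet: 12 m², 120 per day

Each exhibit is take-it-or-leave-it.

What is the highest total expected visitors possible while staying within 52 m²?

779

Ranking by ratio (expected visitors/m²): textile wall 53.33, photography bay 17.20, print gallery 12.55, fossil hall 12.24.
Best packing: print gallery + textile wall + fossil hall + photography bay — 51 m², 779 total.
Next best is print gallery + textile wall + fossil hall at 693 (46 m²) — short by 86.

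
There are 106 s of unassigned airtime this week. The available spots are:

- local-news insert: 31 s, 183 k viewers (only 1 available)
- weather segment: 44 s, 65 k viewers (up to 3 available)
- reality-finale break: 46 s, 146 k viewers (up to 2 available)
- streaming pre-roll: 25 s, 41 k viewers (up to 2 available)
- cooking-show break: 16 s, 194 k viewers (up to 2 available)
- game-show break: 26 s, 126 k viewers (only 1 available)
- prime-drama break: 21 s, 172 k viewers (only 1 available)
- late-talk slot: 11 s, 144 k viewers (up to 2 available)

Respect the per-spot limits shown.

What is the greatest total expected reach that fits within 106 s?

1031

Best packing: local-news insert + 2×cooking-show break + prime-drama break + 2×late-talk slot — 106 s, 1031 total.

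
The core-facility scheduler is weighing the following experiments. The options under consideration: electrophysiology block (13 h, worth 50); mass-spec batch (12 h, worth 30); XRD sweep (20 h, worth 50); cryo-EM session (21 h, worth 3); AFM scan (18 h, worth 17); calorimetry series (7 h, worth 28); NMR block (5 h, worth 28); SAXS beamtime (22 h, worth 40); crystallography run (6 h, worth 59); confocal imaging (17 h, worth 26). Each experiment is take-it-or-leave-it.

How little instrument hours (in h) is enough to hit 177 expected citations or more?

43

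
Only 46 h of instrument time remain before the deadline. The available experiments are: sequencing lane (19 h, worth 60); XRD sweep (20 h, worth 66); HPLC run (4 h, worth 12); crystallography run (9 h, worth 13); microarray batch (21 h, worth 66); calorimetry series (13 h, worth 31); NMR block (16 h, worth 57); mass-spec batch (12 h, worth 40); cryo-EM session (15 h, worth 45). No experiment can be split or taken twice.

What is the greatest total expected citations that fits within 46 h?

145

Greedy by ratio would take HPLC run + calorimetry series + NMR block + mass-spec batch: 45 h used, total 140.
A better packing is sequencing lane + mass-spec batch + cryo-EM session: 46 h, total 145.
The closest alternative, XRD sweep + HPLC run + microarray batch, reaches only 144.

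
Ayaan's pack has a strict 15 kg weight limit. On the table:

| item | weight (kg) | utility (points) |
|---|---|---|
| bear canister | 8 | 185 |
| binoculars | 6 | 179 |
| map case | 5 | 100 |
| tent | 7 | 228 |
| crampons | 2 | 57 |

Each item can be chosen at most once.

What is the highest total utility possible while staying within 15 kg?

464

Best packing: binoculars + tent + crampons — 15 kg, 464 total.
Nothing else within 15 kg beats 464.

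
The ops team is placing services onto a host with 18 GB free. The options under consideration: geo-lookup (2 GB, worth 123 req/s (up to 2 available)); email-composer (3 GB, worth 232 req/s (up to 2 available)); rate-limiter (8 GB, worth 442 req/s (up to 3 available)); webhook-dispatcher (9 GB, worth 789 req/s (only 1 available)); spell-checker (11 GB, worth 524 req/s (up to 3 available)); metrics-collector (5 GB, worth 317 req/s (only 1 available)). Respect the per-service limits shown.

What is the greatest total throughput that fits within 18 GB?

1376

The ratio ordering already packs tightly: geo-lookup + 2×email-composer + webhook-dispatcher, 17 GB, 1376.
The spare 1 GB is too small for any remaining service, and no exchange beats 1376.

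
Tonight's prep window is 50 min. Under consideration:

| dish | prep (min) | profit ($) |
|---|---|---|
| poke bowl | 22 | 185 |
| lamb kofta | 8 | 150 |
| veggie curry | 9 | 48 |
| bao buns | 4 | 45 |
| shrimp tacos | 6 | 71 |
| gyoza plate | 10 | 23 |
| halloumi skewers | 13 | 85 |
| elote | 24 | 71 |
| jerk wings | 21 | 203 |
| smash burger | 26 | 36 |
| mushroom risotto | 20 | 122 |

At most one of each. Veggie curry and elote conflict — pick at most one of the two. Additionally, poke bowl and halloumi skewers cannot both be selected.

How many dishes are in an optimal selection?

5

Optimal total is 517.
lamb kofta + veggie curry + bao buns + shrimp tacos + jerk wings hits 517 at 48 min.
All optima have 5 dishes.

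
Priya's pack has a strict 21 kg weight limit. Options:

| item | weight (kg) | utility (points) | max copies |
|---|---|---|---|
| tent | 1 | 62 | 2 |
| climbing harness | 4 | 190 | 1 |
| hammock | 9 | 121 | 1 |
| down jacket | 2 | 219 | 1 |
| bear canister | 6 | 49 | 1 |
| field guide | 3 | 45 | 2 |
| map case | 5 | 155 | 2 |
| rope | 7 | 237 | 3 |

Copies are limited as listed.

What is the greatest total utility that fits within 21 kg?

945

Ranking by ratio (utility/kg): down jacket 109.50, tent 62.00, climbing harness 47.50.
Greedy by ratio would take 2×tent + climbing harness + down jacket + map case + rope: 20 kg used, total 925.
Replace tent and map case with rope: the trade gains 20 net, giving 945 at 21 kg.
Every other selection either busts 21 kg or exceeds an availability limit or fails to beat 945.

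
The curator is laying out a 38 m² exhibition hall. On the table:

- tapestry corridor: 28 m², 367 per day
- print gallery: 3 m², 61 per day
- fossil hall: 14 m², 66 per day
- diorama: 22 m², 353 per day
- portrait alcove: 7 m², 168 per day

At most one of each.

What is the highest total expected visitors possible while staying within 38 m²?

Density check — portrait alcove 24.00, print gallery 20.33, diorama 16.05, tapestry corridor 13.11 are the best per m².
A density-first pass picks print gallery + diorama + portrait alcove — 582 at 32 m².
Replace diorama with tapestry corridor: the trade gains 14 net, giving 596 at 38 m².
The closest alternative, print gallery + diorama + portrait alcove, reaches only 582.

596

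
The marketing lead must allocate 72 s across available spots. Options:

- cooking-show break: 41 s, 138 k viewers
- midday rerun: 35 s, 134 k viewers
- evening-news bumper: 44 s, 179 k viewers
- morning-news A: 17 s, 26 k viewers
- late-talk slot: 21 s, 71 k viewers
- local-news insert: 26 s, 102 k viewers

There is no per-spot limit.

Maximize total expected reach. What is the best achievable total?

The ratio ordering already packs tightly: evening-news bumper + local-news insert, 70 s, 281.
Nothing else within 72 s beats 281.

281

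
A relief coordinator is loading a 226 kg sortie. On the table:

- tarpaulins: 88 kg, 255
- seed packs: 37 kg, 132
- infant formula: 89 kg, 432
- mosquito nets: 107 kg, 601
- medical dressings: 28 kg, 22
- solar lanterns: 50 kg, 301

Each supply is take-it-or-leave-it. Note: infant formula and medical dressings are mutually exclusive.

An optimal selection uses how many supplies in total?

4

Optimal total is 1056.
For example seed packs + mosquito nets + medical dressings + solar lanterns achieves it, using 222 kg.
Every optimal selection uses 4 supplies.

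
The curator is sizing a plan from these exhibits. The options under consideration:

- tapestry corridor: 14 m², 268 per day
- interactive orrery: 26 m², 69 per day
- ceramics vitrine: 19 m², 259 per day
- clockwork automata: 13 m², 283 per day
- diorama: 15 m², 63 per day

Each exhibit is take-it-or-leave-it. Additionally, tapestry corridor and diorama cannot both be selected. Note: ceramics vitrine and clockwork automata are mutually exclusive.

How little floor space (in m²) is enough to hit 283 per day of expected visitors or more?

13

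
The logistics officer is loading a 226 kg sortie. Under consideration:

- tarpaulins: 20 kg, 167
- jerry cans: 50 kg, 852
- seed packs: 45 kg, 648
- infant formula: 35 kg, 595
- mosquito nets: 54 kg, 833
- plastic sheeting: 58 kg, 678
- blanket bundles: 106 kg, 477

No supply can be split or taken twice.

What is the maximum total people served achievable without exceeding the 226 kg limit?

3125

Filling by ratio: tarpaulins + jerry cans + seed packs + infant formula + mosquito nets for 3095, with 22 kg left unused.
Replace seed packs with plastic sheeting: the trade gains 30 net, giving 3125 at 217 kg.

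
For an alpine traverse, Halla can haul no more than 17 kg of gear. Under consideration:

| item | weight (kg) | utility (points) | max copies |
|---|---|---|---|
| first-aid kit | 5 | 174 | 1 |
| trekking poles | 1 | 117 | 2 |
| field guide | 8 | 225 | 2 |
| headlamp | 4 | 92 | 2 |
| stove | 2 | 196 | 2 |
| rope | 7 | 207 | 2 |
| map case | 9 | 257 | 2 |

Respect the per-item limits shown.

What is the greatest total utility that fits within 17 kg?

A density-first pass picks first-aid kit + 2×trekking poles + headlamp + 2×stove — 892 at 15 kg.
Dropping first-aid kit frees 5 kg; slotting in rope (7 kg) lifts the total to 925 at 17 kg.

925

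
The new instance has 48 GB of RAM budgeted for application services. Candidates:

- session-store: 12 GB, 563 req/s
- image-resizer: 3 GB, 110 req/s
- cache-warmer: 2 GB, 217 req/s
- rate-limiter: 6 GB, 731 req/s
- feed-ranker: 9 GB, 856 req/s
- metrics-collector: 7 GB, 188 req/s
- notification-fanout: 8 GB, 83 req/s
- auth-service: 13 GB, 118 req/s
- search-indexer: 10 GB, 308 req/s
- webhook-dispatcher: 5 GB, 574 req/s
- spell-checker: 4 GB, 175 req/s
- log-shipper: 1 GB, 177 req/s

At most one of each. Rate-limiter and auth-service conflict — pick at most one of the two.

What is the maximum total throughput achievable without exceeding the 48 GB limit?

A density-first pass picks session-store + image-resizer + cache-warmer + rate-limiter + feed-ranker + webhook-dispatcher + spell-checker + log-shipper — 3403 at 42 GB.
Dropping spell-checker frees 4 GB; slotting in search-indexer (10 GB) lifts the total to 3536 at 48 GB.
The closest alternative, session-store + cache-warmer + rate-limiter + feed-ranker + metrics-collector + webhook-dispatcher + spell-checker + log-shipper, reaches only 3481.

3536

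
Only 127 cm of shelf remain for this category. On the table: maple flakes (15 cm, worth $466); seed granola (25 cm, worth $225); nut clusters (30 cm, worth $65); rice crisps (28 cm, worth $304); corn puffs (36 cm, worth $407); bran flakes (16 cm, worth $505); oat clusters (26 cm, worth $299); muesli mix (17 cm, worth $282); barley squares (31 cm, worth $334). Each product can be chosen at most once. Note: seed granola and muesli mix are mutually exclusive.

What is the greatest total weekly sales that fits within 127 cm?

2016

By weekly sales per cm: bran flakes 31.56, maple flakes 31.07, muesli mix 16.59 lead.
Greedy by ratio would take maple flakes + corn puffs + bran flakes + oat clusters + muesli mix: 110 cm used, total 1959.
The 43 cm tied up in oat clusters and muesli mix is better spent on rice crisps + barley squares — total rises to 2016 (126 cm).
That's the maximum — no feasible swap from here does better than 2016.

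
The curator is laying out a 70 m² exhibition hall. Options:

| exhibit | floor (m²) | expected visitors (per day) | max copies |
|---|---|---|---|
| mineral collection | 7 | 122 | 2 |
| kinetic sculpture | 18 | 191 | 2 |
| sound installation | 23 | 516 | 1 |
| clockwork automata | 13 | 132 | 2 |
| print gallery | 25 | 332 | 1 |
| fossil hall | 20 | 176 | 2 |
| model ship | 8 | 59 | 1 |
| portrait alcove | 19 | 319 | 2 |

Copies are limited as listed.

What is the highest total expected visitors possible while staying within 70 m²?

1276

Taking the top-ratio exhibits first gives 2×mineral collection + sound installation + clockwork automata + portrait alcove for 1211 (69 m²).
The 20 m² tied up in mineral collection and clockwork automata is better spent on portrait alcove — total rises to 1276 (68 m²).
Nothing else within 70 m² beats 1276.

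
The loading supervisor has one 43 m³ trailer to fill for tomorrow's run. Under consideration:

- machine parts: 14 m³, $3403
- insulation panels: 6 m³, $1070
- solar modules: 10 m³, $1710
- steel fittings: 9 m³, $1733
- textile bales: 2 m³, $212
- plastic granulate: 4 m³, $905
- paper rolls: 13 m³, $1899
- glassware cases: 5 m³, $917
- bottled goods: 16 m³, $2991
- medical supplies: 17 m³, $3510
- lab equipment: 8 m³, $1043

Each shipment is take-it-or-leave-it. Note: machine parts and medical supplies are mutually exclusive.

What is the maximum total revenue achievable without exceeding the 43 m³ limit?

9032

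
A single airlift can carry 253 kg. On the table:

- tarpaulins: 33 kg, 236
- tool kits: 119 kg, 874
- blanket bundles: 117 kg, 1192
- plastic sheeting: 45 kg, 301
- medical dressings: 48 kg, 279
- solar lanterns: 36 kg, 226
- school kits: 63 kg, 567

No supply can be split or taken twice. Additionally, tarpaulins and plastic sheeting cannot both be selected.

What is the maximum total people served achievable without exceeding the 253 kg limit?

Taking tarpaulins + blanket bundles + solar lanterns + school kits: 249 kg used, 2221 in people served.
That's the maximum — no feasible swap from here does better than 2221.

2221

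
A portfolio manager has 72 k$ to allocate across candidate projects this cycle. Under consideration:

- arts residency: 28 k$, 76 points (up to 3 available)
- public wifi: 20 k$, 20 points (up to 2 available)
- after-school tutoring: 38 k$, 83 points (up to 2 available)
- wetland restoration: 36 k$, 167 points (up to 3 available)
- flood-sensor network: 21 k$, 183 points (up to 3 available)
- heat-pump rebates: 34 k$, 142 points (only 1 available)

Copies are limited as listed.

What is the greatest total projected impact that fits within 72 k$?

549

Density check — flood-sensor network 8.71, wetland restoration 4.64, heat-pump rebates 4.18 are the best per k$.
Taking 3×flood-sensor network: 63 k$ used, 549 in projected impact.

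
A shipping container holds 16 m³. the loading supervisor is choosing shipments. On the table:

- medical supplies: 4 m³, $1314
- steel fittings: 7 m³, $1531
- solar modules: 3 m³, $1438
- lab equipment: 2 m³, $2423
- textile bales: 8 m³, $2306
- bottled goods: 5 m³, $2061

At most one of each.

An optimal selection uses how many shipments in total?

4

Best achievable revenue is 7236.
For example medical supplies + solar modules + lab equipment + bottled goods achieves it, using 14 m³.
Every optimal selection uses 4 shipments.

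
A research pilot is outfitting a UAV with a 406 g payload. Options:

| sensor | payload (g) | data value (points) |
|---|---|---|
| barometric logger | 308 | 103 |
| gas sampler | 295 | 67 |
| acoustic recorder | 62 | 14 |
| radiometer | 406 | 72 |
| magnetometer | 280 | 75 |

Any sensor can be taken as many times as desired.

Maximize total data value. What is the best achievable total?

117

The ratio ordering already packs tightly: barometric logger + acoustic recorder, 370 g, 117.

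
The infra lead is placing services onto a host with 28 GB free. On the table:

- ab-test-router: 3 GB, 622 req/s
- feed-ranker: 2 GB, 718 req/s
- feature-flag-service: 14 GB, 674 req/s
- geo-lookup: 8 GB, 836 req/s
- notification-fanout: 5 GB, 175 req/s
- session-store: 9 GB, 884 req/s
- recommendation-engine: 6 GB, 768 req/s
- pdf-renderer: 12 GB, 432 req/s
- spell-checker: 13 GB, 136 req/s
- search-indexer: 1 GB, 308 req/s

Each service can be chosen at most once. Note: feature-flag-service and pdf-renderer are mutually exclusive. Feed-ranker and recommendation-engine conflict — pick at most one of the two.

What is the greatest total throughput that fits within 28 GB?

3543

Best packing: ab-test-router + feed-ranker + geo-lookup + notification-fanout + session-store + search-indexer — 28 GB, 3543 total.
Next best is ab-test-router + geo-lookup + session-store + recommendation-engine + search-indexer at 3418 (27 GB) — short by 125.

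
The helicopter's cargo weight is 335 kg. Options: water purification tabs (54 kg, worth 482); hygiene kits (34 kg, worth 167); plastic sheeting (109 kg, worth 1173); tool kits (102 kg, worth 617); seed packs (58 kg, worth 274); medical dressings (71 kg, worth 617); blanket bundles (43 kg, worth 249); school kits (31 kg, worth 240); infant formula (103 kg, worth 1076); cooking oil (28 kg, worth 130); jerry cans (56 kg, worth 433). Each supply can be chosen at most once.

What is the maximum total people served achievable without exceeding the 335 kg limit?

The ratio heuristic lands on water purification tabs + hygiene kits + plastic sheeting + school kits + infant formula (3138) but leaves 4 kg idle.
The 65 kg tied up in hygiene kits and school kits is better spent on jerry cans — total rises to 3164 (322 kg).
Next best is water purification tabs + hygiene kits + plastic sheeting + school kits + infant formula at 3138 (331 kg) — short by 26.

3164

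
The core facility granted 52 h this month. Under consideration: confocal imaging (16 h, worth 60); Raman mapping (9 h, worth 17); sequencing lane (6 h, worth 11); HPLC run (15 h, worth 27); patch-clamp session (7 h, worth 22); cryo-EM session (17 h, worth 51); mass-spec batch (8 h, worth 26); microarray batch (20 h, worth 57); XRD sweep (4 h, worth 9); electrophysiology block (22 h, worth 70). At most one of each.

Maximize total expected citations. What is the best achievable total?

Filling by ratio: confocal imaging + mass-spec batch + XRD sweep + electrophysiology block for 165, with 2 h left unused.
Replace electrophysiology block with patch-clamp session + cryo-EM session: the trade gains 3 net, giving 168 at 52 h.
No other feasible combination exceeds 168.

168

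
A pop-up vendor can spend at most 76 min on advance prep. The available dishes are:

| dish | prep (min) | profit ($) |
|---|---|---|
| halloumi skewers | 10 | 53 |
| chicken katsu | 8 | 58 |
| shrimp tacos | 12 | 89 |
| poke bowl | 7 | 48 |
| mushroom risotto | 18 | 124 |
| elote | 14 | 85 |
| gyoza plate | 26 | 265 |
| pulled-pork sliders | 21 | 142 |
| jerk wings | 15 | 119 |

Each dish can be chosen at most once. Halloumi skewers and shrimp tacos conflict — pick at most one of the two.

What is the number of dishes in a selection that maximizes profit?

5

Best achievable profit is 616.
For example chicken katsu + shrimp tacos + elote + gyoza plate + jerk wings achieves it, using 75 min.
Every optimal selection uses 5 dishes.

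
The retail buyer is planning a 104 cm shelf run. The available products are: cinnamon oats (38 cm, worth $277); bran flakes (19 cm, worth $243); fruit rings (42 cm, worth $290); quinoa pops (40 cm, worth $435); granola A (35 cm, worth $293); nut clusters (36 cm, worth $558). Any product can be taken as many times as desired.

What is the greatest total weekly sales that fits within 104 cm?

1359

Bran flakes + 2×nut clusters uses 91 of the 104 cm and totals 1359.
Nothing else within 104 cm beats 1359.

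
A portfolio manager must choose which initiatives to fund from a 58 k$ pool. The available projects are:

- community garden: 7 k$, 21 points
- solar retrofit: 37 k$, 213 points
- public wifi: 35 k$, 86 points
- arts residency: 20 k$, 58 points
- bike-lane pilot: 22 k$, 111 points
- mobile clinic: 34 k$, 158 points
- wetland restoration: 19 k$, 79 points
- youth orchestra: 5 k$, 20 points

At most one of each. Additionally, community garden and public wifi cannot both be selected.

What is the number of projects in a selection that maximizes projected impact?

Optimal total is 292.
For example solar retrofit + wetland restoration achieves it, using 56 k$.
Every optimal selection uses 2 projects.

2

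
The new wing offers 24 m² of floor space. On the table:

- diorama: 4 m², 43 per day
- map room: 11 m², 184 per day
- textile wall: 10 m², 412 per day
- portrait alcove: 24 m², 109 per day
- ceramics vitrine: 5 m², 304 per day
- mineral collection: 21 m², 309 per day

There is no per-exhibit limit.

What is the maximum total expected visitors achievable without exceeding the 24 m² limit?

1259

The ratio ordering already packs tightly: diorama + 4×ceramics vitrine, 24 m², 1259.
Nothing else within 24 m² beats 1259.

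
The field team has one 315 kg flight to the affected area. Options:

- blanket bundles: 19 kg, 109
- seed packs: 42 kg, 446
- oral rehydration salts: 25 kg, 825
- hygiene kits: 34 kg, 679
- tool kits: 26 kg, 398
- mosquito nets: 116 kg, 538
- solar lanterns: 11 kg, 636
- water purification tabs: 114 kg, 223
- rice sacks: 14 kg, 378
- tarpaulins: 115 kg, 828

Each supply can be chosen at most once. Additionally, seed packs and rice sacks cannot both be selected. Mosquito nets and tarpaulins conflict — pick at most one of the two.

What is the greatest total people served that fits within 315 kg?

3921

Taking blanket bundles + seed packs + oral rehydration salts + hygiene kits + tool kits + solar lanterns + tarpaulins: 272 kg used, 3921 in people served.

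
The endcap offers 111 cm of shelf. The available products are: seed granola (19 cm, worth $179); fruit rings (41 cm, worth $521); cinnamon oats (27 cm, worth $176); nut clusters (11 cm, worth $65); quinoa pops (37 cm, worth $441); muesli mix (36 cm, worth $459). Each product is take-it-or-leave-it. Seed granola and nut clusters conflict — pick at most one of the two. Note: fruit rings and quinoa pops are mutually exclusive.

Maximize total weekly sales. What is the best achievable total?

Ranking by ratio (weekly sales/cm): muesli mix 12.75, fruit rings 12.71, quinoa pops 11.92, seed granola 9.42.
Seed granola + fruit rings + muesli mix uses 96 of the 111 cm and totals 1159.
Every other selection either busts 111 cm or breaks a pairing rule or fails to beat 1159.

1159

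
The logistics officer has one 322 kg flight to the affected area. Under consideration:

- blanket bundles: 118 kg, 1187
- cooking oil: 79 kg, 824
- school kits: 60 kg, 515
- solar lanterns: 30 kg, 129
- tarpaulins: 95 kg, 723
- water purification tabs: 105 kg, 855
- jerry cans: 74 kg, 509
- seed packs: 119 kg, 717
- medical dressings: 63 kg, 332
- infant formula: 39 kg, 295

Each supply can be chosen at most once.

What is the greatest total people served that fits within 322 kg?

Density check — cooking oil 10.43, blanket bundles 10.06, school kits 8.58, water purification tabs 8.14 are the best per kg.
A density-first pass picks blanket bundles + cooking oil + school kits + infant formula — 2821 at 296 kg.
Dropping school kits and infant formula frees 99 kg; slotting in water purification tabs (105 kg) lifts the total to 2866 at 302 kg.
Runner-up blanket bundles + cooking oil + solar lanterns + tarpaulins tops out at 2863.

2866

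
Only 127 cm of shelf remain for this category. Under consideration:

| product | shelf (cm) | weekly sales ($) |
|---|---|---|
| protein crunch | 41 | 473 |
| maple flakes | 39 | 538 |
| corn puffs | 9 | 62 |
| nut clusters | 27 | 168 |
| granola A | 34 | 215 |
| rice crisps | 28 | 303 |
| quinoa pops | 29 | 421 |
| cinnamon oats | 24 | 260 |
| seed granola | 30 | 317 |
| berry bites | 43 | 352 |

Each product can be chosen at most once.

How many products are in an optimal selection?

Optimal total is 1579.
One optimal bundle: maple flakes + rice crisps + quinoa pops + seed granola (126 cm).
Every optimal selection uses 4 products.

4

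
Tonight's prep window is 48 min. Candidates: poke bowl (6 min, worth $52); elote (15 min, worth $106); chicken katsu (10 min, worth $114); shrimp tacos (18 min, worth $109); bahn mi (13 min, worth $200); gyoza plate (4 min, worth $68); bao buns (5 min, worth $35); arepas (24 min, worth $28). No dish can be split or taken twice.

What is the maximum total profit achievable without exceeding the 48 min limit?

540

By profit per min: gyoza plate 17.00, bahn mi 15.38, chicken katsu 11.40, poke bowl 8.67 lead.
Taking poke bowl + elote + chicken katsu + bahn mi + gyoza plate: 48 min used, 540 in profit.
No other feasible combination exceeds 540.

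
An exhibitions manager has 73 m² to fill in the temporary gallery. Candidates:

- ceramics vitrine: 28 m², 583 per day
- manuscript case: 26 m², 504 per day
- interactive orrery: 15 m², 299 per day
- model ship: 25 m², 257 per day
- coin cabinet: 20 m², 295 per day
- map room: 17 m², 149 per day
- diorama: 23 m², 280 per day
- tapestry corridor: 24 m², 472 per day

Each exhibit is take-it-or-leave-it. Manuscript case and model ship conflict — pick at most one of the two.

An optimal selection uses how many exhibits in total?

3

The maximum expected visitors within 73 m² is 1386.
One optimal bundle: ceramics vitrine + manuscript case + interactive orrery (69 m²).
Every optimal selection uses 3 exhibits.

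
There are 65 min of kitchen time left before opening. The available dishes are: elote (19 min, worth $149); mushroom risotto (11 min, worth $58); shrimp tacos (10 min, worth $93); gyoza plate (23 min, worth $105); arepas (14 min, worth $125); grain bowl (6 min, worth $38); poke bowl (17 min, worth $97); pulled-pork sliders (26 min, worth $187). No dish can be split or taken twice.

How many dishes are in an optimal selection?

Best achievable profit is 499.
elote + arepas + grain bowl + pulled-pork sliders hits 499 at 65 min.
Any selection reaching 499 contains exactly 4 dishes.

4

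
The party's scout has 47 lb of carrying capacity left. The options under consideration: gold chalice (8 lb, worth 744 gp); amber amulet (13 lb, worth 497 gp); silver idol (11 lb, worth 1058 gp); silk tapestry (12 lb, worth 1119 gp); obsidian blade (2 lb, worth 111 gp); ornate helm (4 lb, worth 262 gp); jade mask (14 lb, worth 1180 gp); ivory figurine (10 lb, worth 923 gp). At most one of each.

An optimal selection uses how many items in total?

Optimal total is 4280.
One optimal bundle: silver idol + silk tapestry + jade mask + ivory figurine (47 lb).
Every optimal selection uses 4 items.

4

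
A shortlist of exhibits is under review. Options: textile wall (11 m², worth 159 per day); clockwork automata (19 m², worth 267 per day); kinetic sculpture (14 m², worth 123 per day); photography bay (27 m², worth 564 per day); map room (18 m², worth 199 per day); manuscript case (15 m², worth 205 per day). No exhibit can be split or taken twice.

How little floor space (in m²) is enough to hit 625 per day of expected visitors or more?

Minimise m² subject to total expected visitors ≥ 625.
textile wall + photography bay reaches 723 using 38 m².
No combination under 38 m² hits 625.

38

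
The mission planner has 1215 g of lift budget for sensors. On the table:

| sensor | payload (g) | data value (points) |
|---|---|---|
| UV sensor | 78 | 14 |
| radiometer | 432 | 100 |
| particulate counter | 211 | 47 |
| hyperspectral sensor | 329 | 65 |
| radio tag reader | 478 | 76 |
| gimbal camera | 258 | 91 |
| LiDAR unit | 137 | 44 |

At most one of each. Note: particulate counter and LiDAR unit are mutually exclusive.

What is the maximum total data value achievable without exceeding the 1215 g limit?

300

Radiometer + hyperspectral sensor + gimbal camera + LiDAR unit uses 1156 of the 1215 g and totals 300.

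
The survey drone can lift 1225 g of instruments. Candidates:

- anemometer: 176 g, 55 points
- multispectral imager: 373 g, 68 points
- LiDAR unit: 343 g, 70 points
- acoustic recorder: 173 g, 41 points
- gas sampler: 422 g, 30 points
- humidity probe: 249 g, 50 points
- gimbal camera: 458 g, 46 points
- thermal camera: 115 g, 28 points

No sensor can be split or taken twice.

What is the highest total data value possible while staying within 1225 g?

262

Taking the top-ratio sensors first gives anemometer + LiDAR unit + acoustic recorder + humidity probe + thermal camera for 244 (1056 g).
Replace humidity probe with multispectral imager: the trade gains 18 net, giving 262 at 1180 g.
Nothing else within 1225 g beats 262.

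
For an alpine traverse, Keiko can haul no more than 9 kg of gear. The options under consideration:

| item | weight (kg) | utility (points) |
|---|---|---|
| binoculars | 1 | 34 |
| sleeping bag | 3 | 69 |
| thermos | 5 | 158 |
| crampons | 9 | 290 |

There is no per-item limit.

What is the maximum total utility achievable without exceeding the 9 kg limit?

306

By utility per kg: binoculars 34.00, crampons 32.22, thermos 31.60, sleeping bag 23.00 lead.
The ratio ordering already packs tightly: 9×binoculars, 9 kg, 306.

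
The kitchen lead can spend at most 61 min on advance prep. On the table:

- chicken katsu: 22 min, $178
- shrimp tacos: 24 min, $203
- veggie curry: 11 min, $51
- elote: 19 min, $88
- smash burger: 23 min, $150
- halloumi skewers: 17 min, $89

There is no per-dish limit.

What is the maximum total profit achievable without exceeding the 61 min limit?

The ratio ordering already packs tightly: 2×shrimp tacos + veggie curry, 59 min, 457.
Every other selection either busts 61 min or fails to beat 457.

457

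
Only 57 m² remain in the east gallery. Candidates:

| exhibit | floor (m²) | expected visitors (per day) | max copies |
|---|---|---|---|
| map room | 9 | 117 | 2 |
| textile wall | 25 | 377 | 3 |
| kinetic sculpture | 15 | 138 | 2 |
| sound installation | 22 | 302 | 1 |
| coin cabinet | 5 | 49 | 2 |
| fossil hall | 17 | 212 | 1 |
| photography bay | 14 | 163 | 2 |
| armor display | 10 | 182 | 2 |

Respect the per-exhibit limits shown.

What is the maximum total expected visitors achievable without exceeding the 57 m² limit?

861

The ratio heuristic lands on map room + textile wall + 2×armor display (858) but leaves 3 m² idle.
The 19 m² tied up in map room and armor display is better spent on sound installation — total rises to 861 (57 m²).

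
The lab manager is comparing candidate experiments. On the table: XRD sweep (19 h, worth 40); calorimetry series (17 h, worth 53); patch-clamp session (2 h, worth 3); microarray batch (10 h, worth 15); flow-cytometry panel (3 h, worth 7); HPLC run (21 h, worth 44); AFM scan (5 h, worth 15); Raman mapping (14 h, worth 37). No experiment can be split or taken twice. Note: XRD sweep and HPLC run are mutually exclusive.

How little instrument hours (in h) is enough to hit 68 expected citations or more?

22

Minimise h subject to total expected citations ≥ 68.
calorimetry series + AFM scan reaches 68 using 22 h.
Below 22 h the best achievable stays under 68.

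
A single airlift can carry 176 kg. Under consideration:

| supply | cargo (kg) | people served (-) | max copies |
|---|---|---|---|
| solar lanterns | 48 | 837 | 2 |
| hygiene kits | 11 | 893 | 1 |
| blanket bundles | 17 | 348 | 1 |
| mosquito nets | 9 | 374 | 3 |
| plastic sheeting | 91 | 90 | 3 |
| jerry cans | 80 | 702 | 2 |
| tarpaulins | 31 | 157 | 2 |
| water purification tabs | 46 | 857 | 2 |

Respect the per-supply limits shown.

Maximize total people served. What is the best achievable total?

The ratio heuristic lands on hygiene kits + blanket bundles + 3×mosquito nets + 2×water purification tabs (4077) but leaves 29 kg idle.
The 26 kg tied up in blanket bundles and mosquito nets is better spent on solar lanterns — total rises to 4192 (169 kg).
Nothing else within 176 kg beats 4192.

4192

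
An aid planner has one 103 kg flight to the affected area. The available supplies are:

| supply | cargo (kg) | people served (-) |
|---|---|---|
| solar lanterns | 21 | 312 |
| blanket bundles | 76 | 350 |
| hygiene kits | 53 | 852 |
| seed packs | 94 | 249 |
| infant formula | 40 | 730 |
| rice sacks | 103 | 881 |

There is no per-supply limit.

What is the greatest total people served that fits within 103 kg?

Ranking by ratio (people served/kg): infant formula 18.25, hygiene kits 16.08, solar lanterns 14.86.
Best packing: solar lanterns + 2×infant formula — 101 kg, 1772 total.
Nothing else within 103 kg beats 1772.

1772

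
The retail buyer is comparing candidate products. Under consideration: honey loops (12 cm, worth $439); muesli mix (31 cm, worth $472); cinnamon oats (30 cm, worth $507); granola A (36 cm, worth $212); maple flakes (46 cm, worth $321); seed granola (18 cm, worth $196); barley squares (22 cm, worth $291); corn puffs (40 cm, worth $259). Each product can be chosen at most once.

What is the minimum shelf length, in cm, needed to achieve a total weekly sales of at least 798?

42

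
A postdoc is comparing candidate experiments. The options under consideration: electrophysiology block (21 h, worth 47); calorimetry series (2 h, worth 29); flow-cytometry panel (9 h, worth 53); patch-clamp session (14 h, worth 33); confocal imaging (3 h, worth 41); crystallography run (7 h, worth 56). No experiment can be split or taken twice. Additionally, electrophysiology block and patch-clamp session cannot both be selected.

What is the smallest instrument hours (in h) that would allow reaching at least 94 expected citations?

Minimise h subject to total expected citations ≥ 94.
confocal imaging + crystallography run: 97 expected citations at 10 h.
Below 10 h the best achievable stays under 94.

10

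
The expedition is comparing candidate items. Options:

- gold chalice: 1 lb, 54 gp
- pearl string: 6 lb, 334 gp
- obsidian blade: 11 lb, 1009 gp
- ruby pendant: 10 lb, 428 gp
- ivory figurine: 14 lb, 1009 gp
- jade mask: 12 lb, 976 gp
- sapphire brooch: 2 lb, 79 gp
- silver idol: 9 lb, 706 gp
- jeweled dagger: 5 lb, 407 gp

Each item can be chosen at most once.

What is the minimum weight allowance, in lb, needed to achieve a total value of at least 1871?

Need the lightest bundle worth ≥ 1871.
obsidian blade + jade mask: 1985 value at 23 lb.
Below 23 lb the best achievable stays under 1871.

23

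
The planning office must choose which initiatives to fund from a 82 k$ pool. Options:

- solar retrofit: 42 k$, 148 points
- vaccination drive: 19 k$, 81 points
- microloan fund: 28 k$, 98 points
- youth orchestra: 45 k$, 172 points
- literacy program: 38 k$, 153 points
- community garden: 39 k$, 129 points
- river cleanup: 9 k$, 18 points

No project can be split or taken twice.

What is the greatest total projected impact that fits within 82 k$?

301

Filling by ratio: vaccination drive + literacy program + river cleanup for 252, with 16 k$ left unused.
Replace vaccination drive and river cleanup with solar retrofit: the trade gains 49 net, giving 301 at 80 k$.
Nothing else within 82 k$ beats 301.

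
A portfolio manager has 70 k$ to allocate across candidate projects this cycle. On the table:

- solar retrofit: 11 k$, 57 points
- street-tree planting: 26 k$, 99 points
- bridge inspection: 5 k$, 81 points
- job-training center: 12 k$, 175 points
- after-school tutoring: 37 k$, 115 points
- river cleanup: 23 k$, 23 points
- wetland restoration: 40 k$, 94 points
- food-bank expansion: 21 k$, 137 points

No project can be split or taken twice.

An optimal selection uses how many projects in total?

4

Optimal total is 492.
For example street-tree planting + bridge inspection + job-training center + food-bank expansion achieves it, using 64 k$.
Every optimal selection uses 4 projects.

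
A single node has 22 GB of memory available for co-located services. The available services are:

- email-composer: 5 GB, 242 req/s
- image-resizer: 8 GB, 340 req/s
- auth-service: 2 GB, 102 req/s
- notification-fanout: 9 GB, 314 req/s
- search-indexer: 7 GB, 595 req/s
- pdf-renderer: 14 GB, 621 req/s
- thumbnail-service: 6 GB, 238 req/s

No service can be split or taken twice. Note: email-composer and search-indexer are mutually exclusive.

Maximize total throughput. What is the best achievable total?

1216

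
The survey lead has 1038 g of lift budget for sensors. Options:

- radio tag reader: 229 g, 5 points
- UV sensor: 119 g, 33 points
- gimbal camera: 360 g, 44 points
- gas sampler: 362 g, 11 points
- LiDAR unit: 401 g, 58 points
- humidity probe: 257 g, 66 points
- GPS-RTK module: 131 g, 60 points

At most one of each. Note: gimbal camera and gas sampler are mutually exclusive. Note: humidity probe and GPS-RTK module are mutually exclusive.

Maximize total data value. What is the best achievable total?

UV sensor + gimbal camera + LiDAR unit + GPS-RTK module uses 1011 of the 1038 g and totals 195.
That's the maximum — no feasible swap from here does better than 195.

195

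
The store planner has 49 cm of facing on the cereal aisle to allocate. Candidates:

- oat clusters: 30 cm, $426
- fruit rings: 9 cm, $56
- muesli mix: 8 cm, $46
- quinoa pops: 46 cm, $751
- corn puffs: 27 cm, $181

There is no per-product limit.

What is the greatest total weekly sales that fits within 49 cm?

The ratio ordering already packs tightly: quinoa pops, 46 cm, 751.

751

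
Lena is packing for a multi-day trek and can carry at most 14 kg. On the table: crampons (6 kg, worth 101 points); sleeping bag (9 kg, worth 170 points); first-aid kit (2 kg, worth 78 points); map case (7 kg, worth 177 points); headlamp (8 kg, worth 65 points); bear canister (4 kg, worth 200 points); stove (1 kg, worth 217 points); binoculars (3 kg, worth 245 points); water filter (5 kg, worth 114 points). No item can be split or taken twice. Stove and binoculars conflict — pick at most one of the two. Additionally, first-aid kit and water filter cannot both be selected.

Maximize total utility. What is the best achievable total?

Best packing: first-aid kit + map case + bear canister + stove — 14 kg, 672 total.
Next best is map case + bear canister + binoculars at 622 (14 kg) — short by 50.

672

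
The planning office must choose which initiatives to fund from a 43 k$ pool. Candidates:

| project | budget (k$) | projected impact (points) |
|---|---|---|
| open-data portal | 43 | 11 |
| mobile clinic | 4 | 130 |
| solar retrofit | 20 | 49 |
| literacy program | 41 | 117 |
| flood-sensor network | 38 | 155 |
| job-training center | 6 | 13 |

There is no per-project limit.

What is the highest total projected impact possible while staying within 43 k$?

1300

Taking 10×mobile clinic: 40 k$ used, 1300 in projected impact.
That's the maximum — no swap from here does better than 1300.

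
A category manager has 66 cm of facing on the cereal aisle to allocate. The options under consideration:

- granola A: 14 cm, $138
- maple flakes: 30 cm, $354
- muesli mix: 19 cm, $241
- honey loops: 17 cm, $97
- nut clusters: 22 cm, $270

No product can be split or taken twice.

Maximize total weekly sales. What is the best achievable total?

762

Density check — muesli mix 12.68, nut clusters 12.27, maple flakes 11.80, granola A 9.86 are the best per cm.
The ratio heuristic lands on granola A + muesli mix + nut clusters (649) but leaves 11 cm idle.
Replace muesli mix with maple flakes: the trade gains 113 net, giving 762 at 66 cm.
Next best is granola A + maple flakes + muesli mix at 733 (63 cm) — short by 29.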